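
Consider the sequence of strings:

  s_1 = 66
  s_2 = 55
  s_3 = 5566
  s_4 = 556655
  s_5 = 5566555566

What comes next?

From term 3 onward, concatenate the last term with the second-to-last: 55·66 = 5566, 5566·55 = 556655, …
Continuing: 5566555566 · 556655 gives term 6.

5566555566556655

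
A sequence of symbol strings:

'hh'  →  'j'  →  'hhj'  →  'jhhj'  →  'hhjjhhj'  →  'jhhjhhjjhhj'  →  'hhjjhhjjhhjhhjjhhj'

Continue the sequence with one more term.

jhhjhhjjhhjhhjjhhjjhhjhhjjhhj

This is a Fibonacci-style word recurrence s(k) = s(k−2)·s(k−1): e.g. hh·j = hhj.
The next term joins jhhjhhjjhhj and hhjjhhjjhhjhhjjhhj.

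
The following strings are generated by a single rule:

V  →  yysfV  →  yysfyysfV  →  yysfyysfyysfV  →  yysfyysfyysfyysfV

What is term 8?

The strings grow by a fixed prefix yysf each time.
From yysfyysfyysfyysfV, 3 further steps: yysfyysfyysfyysfV → yysfyysfyysfyysfyysfV → yysfyysfyysfyysfyysfyysfV → (answer).

yysfyysfyysfyysfyysfyysfyysfV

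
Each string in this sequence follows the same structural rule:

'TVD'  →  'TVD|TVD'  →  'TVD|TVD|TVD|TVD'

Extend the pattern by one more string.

Each string is two copies of the previous one joined by '|'.
Doubling TVD|TVD|TVD|TVD with '|' between the halves:

TVD|TVD|TVD|TVD|TVD|TVD|TVD|TVD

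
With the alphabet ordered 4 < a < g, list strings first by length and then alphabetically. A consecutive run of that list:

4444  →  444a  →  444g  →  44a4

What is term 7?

Advancing 3 positions from 44a4 through 44a4 → 44aa → 44ag reaches term 7.

44g4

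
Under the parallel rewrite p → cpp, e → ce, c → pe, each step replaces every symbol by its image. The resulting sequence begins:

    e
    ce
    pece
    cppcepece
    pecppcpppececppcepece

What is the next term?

Rewriting the 21 symbols of pecppcpppececppcepece one by one yields cpp ce pe cpp cpp pe cpp cpp cpp ce pe ce pe cpp cpp pe ce cpp ce pe ce; concatenated:

cppcepecppcpppecppcppcppcepecepecppcpppececppcepece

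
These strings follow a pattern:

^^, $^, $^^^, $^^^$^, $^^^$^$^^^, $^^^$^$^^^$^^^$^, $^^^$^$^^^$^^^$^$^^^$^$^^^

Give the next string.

$^^^$^$^^^$^^^$^$^^^$^$^^^$^^^$^$^^^$^^^$^

Each term (from the third on) is the previous term followed by the one before it: term 3 = $^·^^ = $^^^.
The next term joins $^^^$^$^^^$^^^$^$^^^$^$^^^ and $^^^$^$^^^$^^^$^.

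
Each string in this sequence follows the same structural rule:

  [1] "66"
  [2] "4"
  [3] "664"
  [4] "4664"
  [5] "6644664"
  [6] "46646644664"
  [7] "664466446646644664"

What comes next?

This is a Fibonacci-style word recurrence s(k) = s(k−2)·s(k−1): e.g. 66·4 = 664.
Continuing: 46646644664 · 664466446646644664 gives term 8.

46646644664664466446646644664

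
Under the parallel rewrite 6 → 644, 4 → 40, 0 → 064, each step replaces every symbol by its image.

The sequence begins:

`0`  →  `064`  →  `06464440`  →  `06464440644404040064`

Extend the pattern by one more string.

Replace each of the 20 characters of 06464440644404040064 in place — 064 644 40 644 40 40 40 064 644 40 40 40 064 40 064 40 064 064 644 40 — and concatenate.

06464440644404040064644404040064400644006406464440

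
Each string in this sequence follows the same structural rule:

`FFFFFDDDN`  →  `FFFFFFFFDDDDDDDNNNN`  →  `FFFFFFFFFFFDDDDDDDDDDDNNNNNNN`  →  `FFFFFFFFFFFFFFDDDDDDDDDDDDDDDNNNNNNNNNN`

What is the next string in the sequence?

FFFFFFFFFFFFFFFFFDDDDDDDDDDDDDDDDDDDNNNNNNNNNNNNN

Term n consists of 3n+2 F's, followed by 4n-1 D's, followed by 3n-2 N's (n = 1, 2, …).
At n = 5 the blocks have lengths 17, 19, 13.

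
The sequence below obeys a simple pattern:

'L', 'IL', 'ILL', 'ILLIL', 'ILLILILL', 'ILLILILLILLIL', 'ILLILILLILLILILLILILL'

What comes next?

ILLILILLILLILILLILILLILLILILLILLIL

This is a Fibonacci-style word recurrence s(k) = s(k−1)·s(k−2): e.g. IL·L = ILL.
So term 8 is ILLILILLILLILILLILILL·ILLILILLILLIL.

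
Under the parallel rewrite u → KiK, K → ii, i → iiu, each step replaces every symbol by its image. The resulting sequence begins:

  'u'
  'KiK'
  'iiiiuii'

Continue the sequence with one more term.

iiuiiuiiuiiuKiKiiuiiu

Rewriting each symbol of iiiiuii: i→iiu, i→iiu, i→iiu, i→iiu, u→KiK, i→iiu, i→iiu, which concatenates to iiu iiu iiu iiu KiK iiu iiu.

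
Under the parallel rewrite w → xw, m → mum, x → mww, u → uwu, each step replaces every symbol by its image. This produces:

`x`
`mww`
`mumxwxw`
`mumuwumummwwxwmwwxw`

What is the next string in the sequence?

Rewriting the 19 symbols of mumuwumummwwxwmwwxw one by one yields mum uwu mum uwu xw uwu mum uwu mum mum xw xw mww xw mum xw xw mww xw; concatenated:

mumuwumumuwuxwuwumumuwumummumxwxwmwwxwmumxwxwmwwxw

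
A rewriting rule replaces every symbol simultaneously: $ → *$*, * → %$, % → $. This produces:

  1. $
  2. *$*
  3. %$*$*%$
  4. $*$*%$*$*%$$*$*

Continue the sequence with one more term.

φ($*$*%$*$*%$$*$*) expands symbol-by-symbol to *$* %$ *$* %$ $ *$* %$ *$* %$ $ *$* *$* %$ *$* %$; joining the 15 pieces gives the next term.

*$*%$*$*%$$*$*%$*$*%$$*$**$*%$*$*%$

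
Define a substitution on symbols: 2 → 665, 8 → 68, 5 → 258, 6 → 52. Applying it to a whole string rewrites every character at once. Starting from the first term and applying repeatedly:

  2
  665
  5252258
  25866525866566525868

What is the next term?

Rewriting the 20 symbols of 25866525866566525868 one by one yields 665 258 68 52 52 258 665 258 68 52 52 258 52 52 258 665 258 68 52 68; concatenated:

6652586852522586652586852522585252258665258685268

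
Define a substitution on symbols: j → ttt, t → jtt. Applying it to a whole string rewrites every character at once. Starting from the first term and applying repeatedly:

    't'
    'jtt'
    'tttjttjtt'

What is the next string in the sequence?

jttjttjtttttjttjtttttjttjtt

Rewriting each symbol of tttjttjtt: t→jtt, t→jtt, t→jtt, j→ttt, t→jtt, t→jtt, j→ttt, t→jtt, t→jtt, which concatenates to jtt jtt jtt ttt jtt jtt ttt jtt jtt.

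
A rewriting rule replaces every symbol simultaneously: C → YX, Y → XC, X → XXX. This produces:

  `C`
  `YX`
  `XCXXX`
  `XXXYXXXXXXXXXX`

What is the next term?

XXXXXXXXXXCXXXXXXXXXXXXXXXXXXXXXXXXXXXXXX

Replace each of the 14 characters of XXXYXXXXXXXXXX in place — XXX XXX XXX XC XXX XXX XXX XXX XXX XXX XXX XXX XXX XXX — and concatenate.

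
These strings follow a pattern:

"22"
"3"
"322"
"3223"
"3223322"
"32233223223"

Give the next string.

From term 3 onward, concatenate the last term with the second-to-last: 3·22 = 322, 322·3 = 3223, …
So term 7 is 32233223223·3223322.

322332232233223322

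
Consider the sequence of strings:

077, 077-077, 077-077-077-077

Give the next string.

Every step duplicates the string with '-' between the halves.
One more doubling of 077-077-077-077 gives the answer.

077-077-077-077-077-077-077-077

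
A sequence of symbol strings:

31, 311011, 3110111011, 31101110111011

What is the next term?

311011101110111011

Each term is the previous one with 1011 appended.
One more step from 31101110111011 gives the answer.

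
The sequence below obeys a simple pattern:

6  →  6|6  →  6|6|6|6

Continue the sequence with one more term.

s(k+1) = s(k)·|·s(k) — each term doubles the last with '|' between the halves.
Doubling 6|6|6|6 with '|' between the halves:

6|6|6|6|6|6|6|6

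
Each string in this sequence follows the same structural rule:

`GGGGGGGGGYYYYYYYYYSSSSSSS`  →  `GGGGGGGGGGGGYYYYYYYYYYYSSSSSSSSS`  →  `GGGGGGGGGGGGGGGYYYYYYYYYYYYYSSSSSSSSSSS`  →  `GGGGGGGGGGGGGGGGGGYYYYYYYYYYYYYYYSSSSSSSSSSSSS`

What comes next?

GGGGGGGGGGGGGGGGGGGGGYYYYYYYYYYYYYYYYYSSSSSSSSSSSSSSS

Term n consists of 3n G's, followed by 2n+3 Y's, followed by 2n+1 S's, where the shown terms are n = 3, 4, 5, 6.
At n = 7 the blocks have lengths 21, 17, 15.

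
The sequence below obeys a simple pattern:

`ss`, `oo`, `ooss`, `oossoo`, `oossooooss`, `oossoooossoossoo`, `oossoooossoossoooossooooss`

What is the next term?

From term 3 onward, concatenate the last term with the second-to-last: oo·ss = ooss, ooss·oo = oossoo, …
The next term joins oossoooossoossoooossooooss and oossoooossoossoo.

oossoooossoossoooossoooossoossoooossoossoo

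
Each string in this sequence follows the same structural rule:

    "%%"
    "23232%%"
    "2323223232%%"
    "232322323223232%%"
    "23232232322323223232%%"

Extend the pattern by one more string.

Each term is the previous one with 23232 prepended.
So the next term is 23232·23232232322323223232%%.

2323223232232322323223232%%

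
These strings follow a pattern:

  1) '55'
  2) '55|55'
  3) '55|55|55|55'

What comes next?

Every step duplicates the string with '|' between the halves.
One more doubling of 55|55|55|55 gives the answer.

55|55|55|55|55|55|55|55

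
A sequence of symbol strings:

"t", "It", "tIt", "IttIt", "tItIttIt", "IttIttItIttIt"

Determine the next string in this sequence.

tItIttItIttIttItIttIt

Each term (from the third on) is the two preceding terms concatenated in order: term 3 = t·It = tIt.
Continuing: tItIttIt · IttIttItIttIt gives term 7.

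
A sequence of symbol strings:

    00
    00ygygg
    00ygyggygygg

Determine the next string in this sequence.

Each term is the previous one with ygygg appended.
One more step from 00ygyggygygg gives the answer.

00ygyggygyggygygg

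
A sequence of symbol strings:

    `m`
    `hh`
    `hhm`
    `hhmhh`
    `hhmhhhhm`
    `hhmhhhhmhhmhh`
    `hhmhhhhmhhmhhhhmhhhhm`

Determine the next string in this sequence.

hhmhhhhmhhmhhhhmhhhhmhhmhhhhmhhmhh

From term 3 onward, concatenate the last term with the second-to-last: hh·m = hhm, hhm·hh = hhmhh, …
The next term joins hhmhhhhmhhmhhhhmhhhhm and hhmhhhhmhhmhh.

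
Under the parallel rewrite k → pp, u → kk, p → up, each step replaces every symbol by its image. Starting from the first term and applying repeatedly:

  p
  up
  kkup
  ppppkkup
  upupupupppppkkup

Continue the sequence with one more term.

Applying the rule to each of the 16 symbols of upupupupppppkkup gives the pieces kk up kk up kk up kk up up up up up pp pp kk up, which concatenate to the answer.

kkupkkupkkupkkupupupupupppppkkup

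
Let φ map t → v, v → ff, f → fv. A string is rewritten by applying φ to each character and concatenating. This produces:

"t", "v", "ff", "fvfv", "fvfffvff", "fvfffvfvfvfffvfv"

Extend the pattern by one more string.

Applying the rule to each of the 16 symbols of fvfffvfvfvfffvfv gives the pieces fv ff fv fv fv ff fv ff fv ff fv fv fv ff fv ff, which concatenate to the answer.

fvfffvfvfvfffvfffvfffvfvfvfffvff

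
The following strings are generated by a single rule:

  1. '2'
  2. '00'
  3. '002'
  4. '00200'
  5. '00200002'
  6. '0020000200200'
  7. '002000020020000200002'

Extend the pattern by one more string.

From term 3 onward, concatenate the last term with the second-to-last: 00·2 = 002, 002·00 = 00200, …
The next term joins 002000020020000200002 and 0020000200200.

0020000200200002000020020000200200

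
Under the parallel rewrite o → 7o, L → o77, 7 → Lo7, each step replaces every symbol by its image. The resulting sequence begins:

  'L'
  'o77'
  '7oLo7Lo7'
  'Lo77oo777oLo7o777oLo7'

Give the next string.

Applying the rule to each of the 21 symbols of Lo77oo777oLo7o777oLo7 gives the pieces o77 7o Lo7 Lo7 7o 7o Lo7 Lo7 Lo7 7o o77 7o Lo7 7o Lo7 Lo7 Lo7 7o o77 7o Lo7, which concatenate to the answer.

o777oLo7Lo77o7oLo7Lo7Lo77oo777oLo77oLo7Lo7Lo77oo777oLo7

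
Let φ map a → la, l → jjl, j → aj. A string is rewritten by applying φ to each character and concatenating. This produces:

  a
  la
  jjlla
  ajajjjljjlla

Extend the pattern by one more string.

Expanding ajajjjljjlla: a→la, j→aj, a→la, j→aj, j→aj, j→aj, l→jjl, j→aj, j→aj, l→jjl, l→jjl, a→la. Concatenated: la aj la aj aj aj jjl aj aj jjl jjl la.

laajlaajajajjjlajajjjljjlla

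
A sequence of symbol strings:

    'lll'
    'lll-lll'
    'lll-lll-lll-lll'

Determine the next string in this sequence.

lll-lll-lll-lll-lll-lll-lll-lll

s(k+1) = s(k)·-·s(k) — each term doubles the last with '-' between the halves.
So the next term is two copies of lll-lll-lll-lll with '-' between the halves.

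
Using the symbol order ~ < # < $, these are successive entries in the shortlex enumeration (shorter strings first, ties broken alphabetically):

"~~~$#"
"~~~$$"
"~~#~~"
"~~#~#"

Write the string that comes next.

Treat ~~#~# as a base-3 numeral over the given alphabet and add one, carrying through any trailing $'s.

~~#~$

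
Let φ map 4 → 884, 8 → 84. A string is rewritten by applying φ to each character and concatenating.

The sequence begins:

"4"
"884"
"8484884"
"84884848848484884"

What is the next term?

84884848488484884848488484884848848484884

Applying the rule to each of the 17 symbols of 84884848848484884 gives the pieces 84 884 84 84 884 84 884 84 84 884 84 884 84 884 84 84 884, which concatenate to the answer.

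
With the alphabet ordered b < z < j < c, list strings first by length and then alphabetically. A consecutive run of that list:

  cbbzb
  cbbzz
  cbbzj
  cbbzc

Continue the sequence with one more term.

cbbjb

Find the rightmost character of cbbzc below c, bump it to the next letter, and reset everything to its right to b.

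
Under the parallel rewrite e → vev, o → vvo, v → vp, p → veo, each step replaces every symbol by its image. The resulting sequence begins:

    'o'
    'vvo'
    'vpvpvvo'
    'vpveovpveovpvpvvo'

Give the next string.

vpveovpvevvvovpveovpvevvvovpveovpveovpvpvvo

Applying the rule to each of the 17 symbols of vpveovpveovpvpvvo gives the pieces vp veo vp vev vvo vp veo vp vev vvo vp veo vp veo vp vp vvo, which concatenate to the answer.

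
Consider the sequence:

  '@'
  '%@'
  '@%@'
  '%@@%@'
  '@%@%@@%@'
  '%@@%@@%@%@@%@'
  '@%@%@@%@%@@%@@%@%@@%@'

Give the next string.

Each term (from the third on) is the two preceding terms concatenated in order: term 3 = @·%@ = @%@.
So term 8 is %@@%@@%@%@@%@·@%@%@@%@%@@%@@%@%@@%@.

%@@%@@%@%@@%@@%@%@@%@%@@%@@%@%@@%@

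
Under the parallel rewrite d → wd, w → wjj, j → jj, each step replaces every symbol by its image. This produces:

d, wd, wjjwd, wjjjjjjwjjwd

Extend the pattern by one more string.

Apply φ to wjjjjjjwjjwd symbol by symbol: w→wjj, j→jj, j→jj, j→jj, j→jj, j→jj, j→jj, w→wjj, j→jj, j→jj, w→wjj, d→wd; joined: wjj jj jj jj jj jj jj wjj jj jj wjj wd.

wjjjjjjjjjjjjjjwjjjjjjwjjwd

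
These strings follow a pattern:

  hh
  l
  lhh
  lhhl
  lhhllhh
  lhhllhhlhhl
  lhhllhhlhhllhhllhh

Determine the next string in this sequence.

From term 3 onward, concatenate the last term with the second-to-last: l·hh = lhh, lhh·l = lhhl, …
So term 8 is lhhllhhlhhllhhllhh·lhhllhhlhhl.

lhhllhhlhhllhhllhhlhhllhhlhhl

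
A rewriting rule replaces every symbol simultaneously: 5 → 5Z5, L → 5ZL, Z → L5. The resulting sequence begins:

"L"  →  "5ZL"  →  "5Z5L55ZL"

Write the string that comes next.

Apply φ to 5Z5L55ZL symbol by symbol: 5→5Z5, Z→L5, 5→5Z5, L→5ZL, 5→5Z5, 5→5Z5, Z→L5, L→5ZL; joined: 5Z5 L5 5Z5 5ZL 5Z5 5Z5 L5 5ZL.

5Z5L55Z55ZL5Z55Z5L55ZL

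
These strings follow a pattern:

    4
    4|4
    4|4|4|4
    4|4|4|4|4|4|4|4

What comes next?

s(k+1) = s(k)·|·s(k) — each term doubles the last with '|' between the halves.
So the next term is two copies of 4|4|4|4|4|4|4|4 with '|' between the halves.

4|4|4|4|4|4|4|4|4|4|4|4|4|4|4|4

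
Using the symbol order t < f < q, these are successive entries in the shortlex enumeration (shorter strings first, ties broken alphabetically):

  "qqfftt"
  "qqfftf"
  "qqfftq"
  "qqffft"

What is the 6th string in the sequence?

qqfffq

Continuing the enumeration 2 steps past qqffft: qqffft → qqffff → (answer).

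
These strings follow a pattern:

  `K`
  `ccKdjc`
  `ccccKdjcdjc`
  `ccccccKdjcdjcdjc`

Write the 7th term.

ccccccccccccKdjcdjcdjcdjcdjcdjc

Each term wraps the previous one in cc on the left and djc on the right.
From ccccccKdjcdjcdjc, 3 further steps: ccccccKdjcdjcdjc → ccccccccKdjcdjcdjcdjc → ccccccccccKdjcdjcdjcdjcdjc → (answer).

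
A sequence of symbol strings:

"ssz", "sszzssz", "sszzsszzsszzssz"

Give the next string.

Every step duplicates the string with 'z' between the halves.
Doubling sszzsszzsszzssz with 'z' between the halves:

sszzsszzsszzsszzsszzsszzsszzssz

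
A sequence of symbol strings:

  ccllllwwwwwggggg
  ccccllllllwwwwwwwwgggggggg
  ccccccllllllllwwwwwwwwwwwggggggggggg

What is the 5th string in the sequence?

ccccccccccllllllllllllwwwwwwwwwwwwwwwwwggggggggggggggggg

Term n consists of 2n c's, followed by 2n+2 l's, followed by 3n+2 w's, followed by 3n+2 g's (n = 1, 2, …).
At n = 5 the blocks have lengths 10, 12, 17, 17.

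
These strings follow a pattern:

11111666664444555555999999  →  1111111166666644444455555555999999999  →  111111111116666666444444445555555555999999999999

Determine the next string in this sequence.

11111111111111666666664444444444555555555555999999999999999

Reading off run lengths: 1 runs 5, 8, 11; 6 runs 5, 6, 7; 4 runs 4, 6, 8; 5 runs 6, 8, 10; 9 runs 6, 9, 12 — each is linear in n, where the shown terms are n = 2, 3, 4.
At n = 5 the blocks have lengths 14, 8, 10, 12, 15.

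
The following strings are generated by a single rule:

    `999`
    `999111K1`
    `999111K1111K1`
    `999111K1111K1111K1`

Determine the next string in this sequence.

999111K1111K1111K1111K1

The strings grow by a fixed suffix 111K1 each time.
One more step from 999111K1111K1111K1 gives the answer.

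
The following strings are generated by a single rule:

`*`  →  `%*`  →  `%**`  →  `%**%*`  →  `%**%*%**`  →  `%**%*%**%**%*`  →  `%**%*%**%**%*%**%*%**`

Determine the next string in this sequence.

%**%*%**%**%*%**%*%**%**%*%**%**%*

From term 3 onward, concatenate the last term with the second-to-last: %*·* = %**, %**·%* = %**%*, …
So term 8 is %**%*%**%**%*%**%*%**·%**%*%**%**%*.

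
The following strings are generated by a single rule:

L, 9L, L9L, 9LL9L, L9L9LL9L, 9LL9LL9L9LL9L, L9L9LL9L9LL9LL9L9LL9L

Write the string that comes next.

9LL9LL9L9LL9LL9L9LL9L9LL9LL9L9LL9L

Each term (from the third on) is the two preceding terms concatenated in order: term 3 = L·9L = L9L.
Continuing: 9LL9LL9L9LL9L · L9L9LL9L9LL9LL9L9LL9L gives term 8.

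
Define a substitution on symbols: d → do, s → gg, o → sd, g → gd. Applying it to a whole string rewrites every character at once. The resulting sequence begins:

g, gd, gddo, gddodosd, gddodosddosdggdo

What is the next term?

gddodosddosdggdodosdggdogdgddosd

Replace each of the 16 characters of gddodosddosdggdo in place — gd do do sd do sd gg do do sd gg do gd gd do sd — and concatenate.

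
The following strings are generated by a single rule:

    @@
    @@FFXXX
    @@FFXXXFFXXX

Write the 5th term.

The strings grow by a fixed suffix FFXXX each time.
From @@FFXXXFFXXX, 2 further steps: @@FFXXXFFXXX → @@FFXXXFFXXXFFXXX → (answer).

@@FFXXXFFXXXFFXXXFFXXX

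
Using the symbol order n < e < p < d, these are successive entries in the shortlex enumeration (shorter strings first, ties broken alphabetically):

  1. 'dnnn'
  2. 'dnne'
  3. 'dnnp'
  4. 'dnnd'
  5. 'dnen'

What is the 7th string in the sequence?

Advancing 2 positions from dnen through dnen → dnee reaches term 7.

dnep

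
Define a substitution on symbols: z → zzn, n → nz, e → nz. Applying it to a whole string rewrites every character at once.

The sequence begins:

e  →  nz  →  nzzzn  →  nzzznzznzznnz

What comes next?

φ(nzzznzznzznnz) expands symbol-by-symbol to nz zzn zzn zzn nz zzn zzn nz zzn zzn nz nz zzn; joining the 13 pieces gives the next term.

nzzznzznzznnzzznzznnzzznzznnznzzzn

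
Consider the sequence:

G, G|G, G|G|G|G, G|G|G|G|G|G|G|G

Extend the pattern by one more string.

G|G|G|G|G|G|G|G|G|G|G|G|G|G|G|G

Every step duplicates the string with '|' between the halves.
One more doubling of G|G|G|G|G|G|G|G gives the answer.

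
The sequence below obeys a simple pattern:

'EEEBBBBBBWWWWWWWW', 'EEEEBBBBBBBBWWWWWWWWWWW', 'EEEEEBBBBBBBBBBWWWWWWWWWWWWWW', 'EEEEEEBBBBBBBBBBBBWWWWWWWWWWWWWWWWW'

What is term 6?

EEEEEEEEBBBBBBBBBBBBBBBBWWWWWWWWWWWWWWWWWWWWWWW

The n-th term is n E's then 2n B's then 3n-1 W's, where the shown terms are n = 3, 4, 5, 6.
Setting n = 8 gives 8, 16, 23 characters in each block.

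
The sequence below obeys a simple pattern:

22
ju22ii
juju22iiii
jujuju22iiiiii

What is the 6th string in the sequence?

jujujujuju22iiiiiiiiii

s(k+1) = ju·s(k)·ii, so each term gains ju as a prefix and ii as a suffix.
From jujuju22iiiiii, 2 further steps: jujuju22iiiiii → jujujuju22iiiiiiii → (answer).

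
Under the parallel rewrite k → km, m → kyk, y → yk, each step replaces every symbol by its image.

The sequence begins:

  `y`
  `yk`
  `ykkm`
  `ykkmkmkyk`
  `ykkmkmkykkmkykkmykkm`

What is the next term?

Rewriting the 20 symbols of ykkmkmkykkmkykkmykkm one by one yields yk km km kyk km kyk km yk km km kyk km yk km km kyk yk km km kyk; concatenated:

ykkmkmkykkmkykkmykkmkmkykkmykkmkmkykykkmkmkyk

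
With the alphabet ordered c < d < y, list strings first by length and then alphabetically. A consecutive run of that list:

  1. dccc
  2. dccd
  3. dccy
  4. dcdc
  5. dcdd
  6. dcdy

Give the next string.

dcyc

Treat dcdy as a base-3 numeral over the given alphabet and add one, carrying through any trailing y's.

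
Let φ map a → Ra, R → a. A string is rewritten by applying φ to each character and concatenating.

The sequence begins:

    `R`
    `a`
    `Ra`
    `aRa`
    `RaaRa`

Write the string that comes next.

Apply φ to RaaRa symbol by symbol: R→a, a→Ra, a→Ra, R→a, a→Ra; joined: a Ra Ra a Ra.

aRaRaaRa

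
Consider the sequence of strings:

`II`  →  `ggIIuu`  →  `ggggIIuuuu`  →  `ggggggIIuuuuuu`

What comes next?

s(k+1) = gg·s(k)·uu, so each term gains gg as a prefix and uu as a suffix.
Applying this once more to ggggggIIuuuuuu:

ggggggggIIuuuuuuuu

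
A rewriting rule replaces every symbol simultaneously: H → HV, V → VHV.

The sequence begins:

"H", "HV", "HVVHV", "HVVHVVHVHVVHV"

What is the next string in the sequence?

Rewriting the 13 symbols of HVVHVVHVHVVHV one by one yields HV VHV VHV HV VHV VHV HV VHV HV VHV VHV HV VHV; concatenated:

HVVHVVHVHVVHVVHVHVVHVHVVHVVHVHVVHV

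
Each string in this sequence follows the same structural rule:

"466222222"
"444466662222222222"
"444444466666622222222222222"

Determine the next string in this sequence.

Reading off run lengths: 4 runs 1, 4, 7; 6 runs 2, 4, 6; 2 runs 6, 10, 14 — each is linear in n (n = 1, 2, …).
At n = 4 the blocks have lengths 10, 8, 18.

444444444466666666222222222222222222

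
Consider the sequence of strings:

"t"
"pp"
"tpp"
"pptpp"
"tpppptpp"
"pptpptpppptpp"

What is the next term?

tpppptpppptpptpppptpp

Each term (from the third on) is the two preceding terms concatenated in order: term 3 = t·pp = tpp.
The next term joins tpppptpp and pptpptpppptpp.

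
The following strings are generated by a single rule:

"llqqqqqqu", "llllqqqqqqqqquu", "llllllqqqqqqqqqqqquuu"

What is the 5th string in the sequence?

Each string has the form l^{2n-2} q^{3n} u^{n-1}, where the shown terms are n = 2, 3, 4.
Setting n = 6 gives 10, 18, 5 characters in each block.

llllllllllqqqqqqqqqqqqqqqqqquuuuu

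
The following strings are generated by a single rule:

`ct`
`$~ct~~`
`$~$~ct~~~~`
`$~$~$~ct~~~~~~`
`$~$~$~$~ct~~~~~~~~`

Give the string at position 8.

$~$~$~$~$~$~$~ct~~~~~~~~~~~~~~

Every step adds $~ to the front and ~~ to the end of the previous string.
From $~$~$~$~ct~~~~~~~~, 3 further steps: $~$~$~$~ct~~~~~~~~ → $~$~$~$~$~ct~~~~~~~~~~ → $~$~$~$~$~$~ct~~~~~~~~~~~~ → (answer).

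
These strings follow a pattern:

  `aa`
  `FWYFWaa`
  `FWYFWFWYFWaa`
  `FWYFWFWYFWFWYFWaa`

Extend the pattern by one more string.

The strings grow by a fixed prefix FWYFW each time.
One more step from FWYFWFWYFWFWYFWaa gives the answer.

FWYFWFWYFWFWYFWFWYFWaa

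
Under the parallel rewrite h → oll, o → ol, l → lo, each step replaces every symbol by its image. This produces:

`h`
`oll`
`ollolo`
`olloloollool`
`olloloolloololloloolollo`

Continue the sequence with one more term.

olloloolloololloloololloolloloolloololloollolool

Applying the rule to each of the 24 symbols of olloloolloololloloolollo gives the pieces ol lo lo ol lo ol ol lo lo ol ol lo ol lo lo ol lo ol ol lo ol lo lo ol, which concatenate to the answer.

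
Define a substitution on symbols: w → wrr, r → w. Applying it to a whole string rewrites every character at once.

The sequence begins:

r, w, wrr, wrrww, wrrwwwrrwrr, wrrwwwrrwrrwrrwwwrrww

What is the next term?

Rewriting the 21 symbols of wrrwwwrrwrrwrrwwwrrww one by one yields wrr w w wrr wrr wrr w w wrr w w wrr w w wrr wrr wrr w w wrr wrr; concatenated:

wrrwwwrrwrrwrrwwwrrwwwrrwwwrrwrrwrrwwwrrwrr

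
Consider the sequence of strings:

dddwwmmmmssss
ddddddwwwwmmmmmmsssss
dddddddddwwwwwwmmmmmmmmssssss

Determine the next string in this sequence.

ddddddddddddwwwwwwwwmmmmmmmmmmsssssss

Term n consists of 3n d's, followed by 2n w's, followed by 2n+2 m's, followed by n+3 s's (n = 1, 2, …).
At n = 4 the blocks have lengths 12, 8, 10, 7.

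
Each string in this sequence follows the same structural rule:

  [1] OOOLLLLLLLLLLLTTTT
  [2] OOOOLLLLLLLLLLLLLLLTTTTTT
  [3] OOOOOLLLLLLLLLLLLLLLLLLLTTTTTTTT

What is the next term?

OOOOOOLLLLLLLLLLLLLLLLLLLLLLLTTTTTTTTTT

Each string has the form O^{n+1} L^{4n+3} T^{2n}, where the shown terms are n = 2, 3, 4.
Setting n = 5 gives 6, 23, 10 characters in each block.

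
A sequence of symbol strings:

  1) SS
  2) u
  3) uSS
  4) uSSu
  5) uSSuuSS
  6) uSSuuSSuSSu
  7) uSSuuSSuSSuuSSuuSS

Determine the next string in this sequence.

uSSuuSSuSSuuSSuuSSuSSuuSSuSSu

From term 3 onward, concatenate the last term with the second-to-last: u·SS = uSS, uSS·u = uSSu, …
The next term joins uSSuuSSuSSuuSSuuSS and uSSuuSSuSSu.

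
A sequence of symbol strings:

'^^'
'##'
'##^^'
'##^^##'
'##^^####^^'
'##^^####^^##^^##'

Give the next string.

From term 3 onward, concatenate the last term with the second-to-last: ##·^^ = ##^^, ##^^·## = ##^^##, …
The next term joins ##^^####^^##^^## and ##^^####^^.

##^^####^^##^^####^^####^^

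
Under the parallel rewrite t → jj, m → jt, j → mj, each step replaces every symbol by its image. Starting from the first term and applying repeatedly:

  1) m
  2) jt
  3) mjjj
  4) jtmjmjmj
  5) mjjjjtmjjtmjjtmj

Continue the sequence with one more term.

jtmjmjmjmjjjjtmjmjjjjtmjmjjjjtmj

Applying the rule to each of the 16 symbols of mjjjjtmjjtmjjtmj gives the pieces jt mj mj mj mj jj jt mj mj jj jt mj mj jj jt mj, which concatenate to the answer.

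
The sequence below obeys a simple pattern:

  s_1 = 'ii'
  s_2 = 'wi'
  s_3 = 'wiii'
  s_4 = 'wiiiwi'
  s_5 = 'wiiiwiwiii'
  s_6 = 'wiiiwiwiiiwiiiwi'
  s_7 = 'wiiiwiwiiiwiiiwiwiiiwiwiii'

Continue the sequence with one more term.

From term 3 onward, concatenate the last term with the second-to-last: wi·ii = wiii, wiii·wi = wiiiwi, …
The next term joins wiiiwiwiiiwiiiwiwiiiwiwiii and wiiiwiwiiiwiiiwi.

wiiiwiwiiiwiiiwiwiiiwiwiiiwiiiwiwiiiwiiiwi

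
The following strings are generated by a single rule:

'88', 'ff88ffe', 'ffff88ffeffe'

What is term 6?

ffffffffff88ffeffeffeffeffe

s(k+1) = ff·s(k)·ffe, so each term gains ff as a prefix and ffe as a suffix.
From ffff88ffeffe, 3 further steps: ffff88ffeffe → ffffff88ffeffeffe → ffffffff88ffeffeffeffe → (answer).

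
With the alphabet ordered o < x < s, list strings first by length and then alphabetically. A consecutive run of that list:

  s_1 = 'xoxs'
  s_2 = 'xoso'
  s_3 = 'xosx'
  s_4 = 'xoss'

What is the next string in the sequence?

The successor of xoss increments the rightmost position that isn't already s and resets every position after it to o.

xxoo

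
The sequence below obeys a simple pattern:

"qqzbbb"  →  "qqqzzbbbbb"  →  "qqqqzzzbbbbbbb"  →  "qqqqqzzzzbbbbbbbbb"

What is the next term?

qqqqqqzzzzzbbbbbbbbbbb

Each string has the form q^{n} z^{n-1} b^{2n-1}, where the shown terms are n = 2, 3, 4, 5.
For the next term, n = 6, so the run lengths are 6, 5, 11.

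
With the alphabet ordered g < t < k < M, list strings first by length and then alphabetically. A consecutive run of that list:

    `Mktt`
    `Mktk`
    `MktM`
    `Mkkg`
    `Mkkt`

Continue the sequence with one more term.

Mkkk

Treat Mkkt as a base-4 numeral over the given alphabet and add one, carrying through any trailing M's.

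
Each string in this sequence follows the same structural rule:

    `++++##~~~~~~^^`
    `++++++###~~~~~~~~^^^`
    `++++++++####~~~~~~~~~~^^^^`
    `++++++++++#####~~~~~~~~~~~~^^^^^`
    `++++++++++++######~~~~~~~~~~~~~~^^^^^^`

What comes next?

Term n consists of 2n +'s, followed by n #'s, followed by 2n+2 ~'s, followed by n ^'s, where the shown terms are n = 2, 3, 4, 5, 6.
At n = 7 the blocks have lengths 14, 7, 16, 7.

++++++++++++++#######~~~~~~~~~~~~~~~~^^^^^^^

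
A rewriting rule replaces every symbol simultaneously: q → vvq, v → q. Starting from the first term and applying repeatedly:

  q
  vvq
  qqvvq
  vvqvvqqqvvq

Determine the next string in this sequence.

qqvvqqqvvqvvqvvqqqvvq

Rewriting each symbol of vvqvvqqqvvq: v→q, v→q, q→vvq, v→q, v→q, q→vvq, q→vvq, q→vvq, v→q, v→q, q→vvq, which concatenates to q q vvq q q vvq vvq vvq q q vvq.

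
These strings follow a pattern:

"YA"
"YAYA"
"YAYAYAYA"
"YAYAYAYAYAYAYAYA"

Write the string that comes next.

Each string is two copies of the previous one concatenated.
So the next term is two copies of YAYAYAYAYAYAYAYA.

YAYAYAYAYAYAYAYAYAYAYAYAYAYAYAYA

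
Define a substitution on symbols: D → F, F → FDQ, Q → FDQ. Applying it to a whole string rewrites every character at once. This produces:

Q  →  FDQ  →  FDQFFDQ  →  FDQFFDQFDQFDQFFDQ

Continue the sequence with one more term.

Rewriting the 17 symbols of FDQFFDQFDQFDQFFDQ one by one yields FDQ F FDQ FDQ FDQ F FDQ FDQ F FDQ FDQ F FDQ FDQ FDQ F FDQ; concatenated:

FDQFFDQFDQFDQFFDQFDQFFDQFDQFFDQFDQFDQFFDQ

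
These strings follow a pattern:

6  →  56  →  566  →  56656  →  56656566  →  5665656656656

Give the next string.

566565665665656656566

From term 3 onward, concatenate the last term with the second-to-last: 56·6 = 566, 566·56 = 56656, …
The next term joins 5665656656656 and 56656566.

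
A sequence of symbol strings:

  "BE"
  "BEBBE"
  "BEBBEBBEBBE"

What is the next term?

s(k+1) = s(k)·B·s(k) — each term doubles the last with 'B' between the halves.
One more doubling of BEBBEBBEBBE gives the answer.

BEBBEBBEBBEBBEBBEBBEBBE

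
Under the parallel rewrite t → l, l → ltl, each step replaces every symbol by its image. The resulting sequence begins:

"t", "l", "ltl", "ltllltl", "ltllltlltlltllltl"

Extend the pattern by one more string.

Rewriting the 17 symbols of ltllltlltlltllltl one by one yields ltl l ltl ltl ltl l ltl ltl l ltl ltl l ltl ltl ltl l ltl; concatenated:

ltllltlltlltllltlltllltlltllltlltlltllltl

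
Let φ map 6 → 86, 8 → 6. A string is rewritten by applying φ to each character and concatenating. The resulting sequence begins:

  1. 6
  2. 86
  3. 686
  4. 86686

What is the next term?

Rewriting each symbol of 86686: 8→6, 6→86, 6→86, 8→6, 6→86, which concatenates to 6 86 86 6 86.

68686686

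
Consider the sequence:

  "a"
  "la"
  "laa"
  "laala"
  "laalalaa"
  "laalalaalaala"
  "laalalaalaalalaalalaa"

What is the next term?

laalalaalaalalaalalaalaalalaalaala

From term 3 onward, concatenate the last term with the second-to-last: la·a = laa, laa·la = laala, …
The next term joins laalalaalaalalaalalaa and laalalaalaala.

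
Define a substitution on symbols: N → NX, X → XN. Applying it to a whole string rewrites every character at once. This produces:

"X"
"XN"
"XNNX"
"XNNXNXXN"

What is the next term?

Rewriting each symbol of XNNXNXXN: X→XN, N→NX, N→NX, X→XN, N→NX, X→XN, X→XN, N→NX, which concatenates to XN NX NX XN NX XN XN NX.

XNNXNXXNNXXNXNNX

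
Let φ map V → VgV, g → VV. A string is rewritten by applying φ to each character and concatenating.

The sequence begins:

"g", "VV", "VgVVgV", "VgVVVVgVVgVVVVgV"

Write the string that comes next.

Rewriting the 16 symbols of VgVVVVgVVgVVVVgV one by one yields VgV VV VgV VgV VgV VgV VV VgV VgV VV VgV VgV VgV VgV VV VgV; concatenated:

VgVVVVgVVgVVgVVgVVVVgVVgVVVVgVVgVVgVVgVVVVgV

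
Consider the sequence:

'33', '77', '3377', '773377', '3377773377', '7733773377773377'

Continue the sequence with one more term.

From term 3 onward, concatenate the second-to-last term with the last: 33·77 = 3377, 77·3377 = 773377, …
The next term joins 3377773377 and 7733773377773377.

33777733777733773377773377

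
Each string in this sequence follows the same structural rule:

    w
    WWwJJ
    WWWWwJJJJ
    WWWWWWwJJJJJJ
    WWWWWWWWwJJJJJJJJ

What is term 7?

WWWWWWWWWWWWwJJJJJJJJJJJJ

Each term wraps the previous one in WW on the left and JJ on the right.
From WWWWWWWWwJJJJJJJJ, 2 further steps: WWWWWWWWwJJJJJJJJ → WWWWWWWWWWwJJJJJJJJJJ → (answer).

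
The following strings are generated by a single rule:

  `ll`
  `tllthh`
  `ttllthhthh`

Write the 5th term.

ttttllthhthhthhthh

Each term wraps the previous one in t on the left and thh on the right.
From ttllthhthh, 2 further steps: ttllthhthh → tttllthhthhthh → (answer).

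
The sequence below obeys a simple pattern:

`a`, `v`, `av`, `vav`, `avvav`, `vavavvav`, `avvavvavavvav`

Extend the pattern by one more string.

vavavvavavvavvavavvav

From term 3 onward, concatenate the second-to-last term with the last: a·v = av, v·av = vav, …
The next term joins vavavvav and avvavvavavvav.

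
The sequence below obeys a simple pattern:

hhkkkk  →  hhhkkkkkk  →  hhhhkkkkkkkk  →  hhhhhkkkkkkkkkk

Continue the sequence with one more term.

hhhhhhkkkkkkkkkkkk

The n-th term is n h's then 2n k's, where the shown terms are n = 2, 3, 4, 5.
For the next term, n = 6, so the run lengths are 6, 12.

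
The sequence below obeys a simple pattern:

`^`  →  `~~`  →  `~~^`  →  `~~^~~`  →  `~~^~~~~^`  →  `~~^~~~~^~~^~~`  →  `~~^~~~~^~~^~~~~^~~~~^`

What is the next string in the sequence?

From term 3 onward, concatenate the last term with the second-to-last: ~~·^ = ~~^, ~~^·~~ = ~~^~~, …
So term 8 is ~~^~~~~^~~^~~~~^~~~~^·~~^~~~~^~~^~~.

~~^~~~~^~~^~~~~^~~~~^~~^~~~~^~~^~~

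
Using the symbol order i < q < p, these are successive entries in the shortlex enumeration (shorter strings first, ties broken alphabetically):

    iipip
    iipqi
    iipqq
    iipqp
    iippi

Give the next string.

iippq

Treat iippi as a base-3 numeral over the given alphabet and add one, carrying through any trailing p's.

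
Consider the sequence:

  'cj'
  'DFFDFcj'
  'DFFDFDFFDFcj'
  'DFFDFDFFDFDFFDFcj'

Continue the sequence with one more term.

DFFDFDFFDFDFFDFDFFDFcj

Each term is the previous one with DFFDF prepended.
So the next term is DFFDF·DFFDFDFFDFDFFDFcj.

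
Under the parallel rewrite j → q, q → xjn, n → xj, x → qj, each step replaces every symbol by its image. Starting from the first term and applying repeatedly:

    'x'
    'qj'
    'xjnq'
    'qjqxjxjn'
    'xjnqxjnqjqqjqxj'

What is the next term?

qjqxjxjnqjqxjxjnqxjnxjnqxjnqjq

Replace each of the 15 characters of xjnqxjnqjqqjqxj in place — qj q xj xjn qj q xj xjn q xjn xjn q xjn qj q — and concatenate.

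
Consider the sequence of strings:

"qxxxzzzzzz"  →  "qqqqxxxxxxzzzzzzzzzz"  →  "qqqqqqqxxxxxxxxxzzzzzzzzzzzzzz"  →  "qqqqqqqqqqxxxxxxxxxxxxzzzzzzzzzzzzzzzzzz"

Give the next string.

qqqqqqqqqqqqqxxxxxxxxxxxxxxxzzzzzzzzzzzzzzzzzzzzzz

Reading off run lengths: q runs 1, 4, 7, 10; x runs 3, 6, 9, 12; z runs 6, 10, 14, 18 — each is linear in n (n = 1, 2, …).
Setting n = 5 gives 13, 15, 22 characters in each block.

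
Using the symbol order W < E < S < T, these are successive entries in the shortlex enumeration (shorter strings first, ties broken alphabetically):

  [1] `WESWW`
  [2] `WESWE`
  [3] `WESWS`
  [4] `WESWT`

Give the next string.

WESEW

Treat WESWT as a base-4 numeral over the given alphabet and add one, carrying through any trailing T's.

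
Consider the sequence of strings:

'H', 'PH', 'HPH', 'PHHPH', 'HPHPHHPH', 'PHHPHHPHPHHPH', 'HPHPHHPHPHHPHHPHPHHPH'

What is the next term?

PHHPHHPHPHHPHHPHPHHPHPHHPHHPHPHHPH

From term 3 onward, concatenate the second-to-last term with the last: H·PH = HPH, PH·HPH = PHHPH, …
Continuing: PHHPHHPHPHHPH · HPHPHHPHPHHPHHPHPHHPH gives term 8.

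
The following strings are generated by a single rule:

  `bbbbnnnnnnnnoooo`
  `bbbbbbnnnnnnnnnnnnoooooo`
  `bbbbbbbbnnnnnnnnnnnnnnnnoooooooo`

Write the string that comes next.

Term n consists of 2n b's, followed by 4n n's, followed by 2n o's, where the shown terms are n = 2, 3, 4.
Setting n = 5 gives 10, 20, 10 characters in each block.

bbbbbbbbbbnnnnnnnnnnnnnnnnnnnnoooooooooo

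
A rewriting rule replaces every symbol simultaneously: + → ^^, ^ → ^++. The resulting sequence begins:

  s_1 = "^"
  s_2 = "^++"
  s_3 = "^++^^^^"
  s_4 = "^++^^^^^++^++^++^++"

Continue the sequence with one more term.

^++^^^^^++^++^++^++^++^^^^^++^^^^^++^^^^^++^^^^

Applying the rule to each of the 19 symbols of ^++^^^^^++^++^++^++ gives the pieces ^++ ^^ ^^ ^++ ^++ ^++ ^++ ^++ ^^ ^^ ^++ ^^ ^^ ^++ ^^ ^^ ^++ ^^ ^^, which concatenate to the answer.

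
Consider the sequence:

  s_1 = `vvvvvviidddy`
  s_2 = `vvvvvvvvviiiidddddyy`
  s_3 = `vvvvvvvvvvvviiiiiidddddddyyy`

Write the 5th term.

vvvvvvvvvvvvvvvvvviiiiiiiiiidddddddddddyyyyy

Each string has the form v^{3n+3} i^{2n} d^{2n+1} y^{n} (n = 1, 2, …).
For term 5, n = 5, so the run lengths are 18, 10, 11, 5.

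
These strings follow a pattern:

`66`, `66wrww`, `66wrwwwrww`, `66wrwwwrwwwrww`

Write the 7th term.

66wrwwwrwwwrwwwrwwwrwwwrww

The strings grow by a fixed suffix wrww each time.
From 66wrwwwrwwwrww, 3 further steps: 66wrwwwrwwwrww → 66wrwwwrwwwrwwwrww → 66wrwwwrwwwrwwwrwwwrww → (answer).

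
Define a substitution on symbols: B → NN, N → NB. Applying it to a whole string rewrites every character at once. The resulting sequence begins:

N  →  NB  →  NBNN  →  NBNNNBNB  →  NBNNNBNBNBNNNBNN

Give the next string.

Applying the rule to each of the 16 symbols of NBNNNBNBNBNNNBNN gives the pieces NB NN NB NB NB NN NB NN NB NN NB NB NB NN NB NB, which concatenate to the answer.

NBNNNBNBNBNNNBNNNBNNNBNBNBNNNBNB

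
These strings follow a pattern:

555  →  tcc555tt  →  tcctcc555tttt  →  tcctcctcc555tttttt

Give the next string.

s(k+1) = tcc·s(k)·tt, so each term gains tcc as a prefix and tt as a suffix.
So the next term is tcc·tcctcctcc555tttttt·tt.

tcctcctcctcc555tttttttt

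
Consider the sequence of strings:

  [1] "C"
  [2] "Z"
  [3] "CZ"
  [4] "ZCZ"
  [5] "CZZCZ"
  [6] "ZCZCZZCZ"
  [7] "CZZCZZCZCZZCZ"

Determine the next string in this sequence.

ZCZCZZCZCZZCZZCZCZZCZ

This is a Fibonacci-style word recurrence s(k) = s(k−2)·s(k−1): e.g. C·Z = CZ.
Continuing: ZCZCZZCZ · CZZCZZCZCZZCZ gives term 8.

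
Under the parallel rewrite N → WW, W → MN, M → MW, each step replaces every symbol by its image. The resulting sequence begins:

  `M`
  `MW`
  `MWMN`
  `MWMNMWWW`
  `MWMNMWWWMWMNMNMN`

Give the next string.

Replace each of the 16 characters of MWMNMWWWMWMNMNMN in place — MW MN MW WW MW MN MN MN MW MN MW WW MW WW MW WW — and concatenate.

MWMNMWWWMWMNMNMNMWMNMWWWMWWWMWWW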